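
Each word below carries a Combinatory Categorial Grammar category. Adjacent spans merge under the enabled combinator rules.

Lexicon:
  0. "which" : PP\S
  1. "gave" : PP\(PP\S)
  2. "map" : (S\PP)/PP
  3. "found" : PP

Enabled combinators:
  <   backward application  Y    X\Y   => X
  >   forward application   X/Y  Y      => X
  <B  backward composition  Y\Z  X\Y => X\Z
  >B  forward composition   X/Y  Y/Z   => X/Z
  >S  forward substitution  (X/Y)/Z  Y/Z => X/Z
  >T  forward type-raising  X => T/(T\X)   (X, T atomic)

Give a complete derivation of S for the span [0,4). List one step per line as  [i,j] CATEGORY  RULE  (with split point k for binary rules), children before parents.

[0,4] S   <
  [0,2] PP   <
    [0,1] "which" : PP\S
    [1,2] "gave" : PP\(PP\S)
  [2,4] S\PP   >
    [2,3] "map" : (S\PP)/PP
    [3,4] "found" : PP

[0,1] PP\S  lex  "which"
[1,2] PP\(PP\S)  lex  "gave"
[0,2] PP  <  k=1
[2,3] (S\PP)/PP  lex  "map"
[3,4] PP  lex  "found"
[2,4] S\PP  >  k=3
[0,4] S  <  k=2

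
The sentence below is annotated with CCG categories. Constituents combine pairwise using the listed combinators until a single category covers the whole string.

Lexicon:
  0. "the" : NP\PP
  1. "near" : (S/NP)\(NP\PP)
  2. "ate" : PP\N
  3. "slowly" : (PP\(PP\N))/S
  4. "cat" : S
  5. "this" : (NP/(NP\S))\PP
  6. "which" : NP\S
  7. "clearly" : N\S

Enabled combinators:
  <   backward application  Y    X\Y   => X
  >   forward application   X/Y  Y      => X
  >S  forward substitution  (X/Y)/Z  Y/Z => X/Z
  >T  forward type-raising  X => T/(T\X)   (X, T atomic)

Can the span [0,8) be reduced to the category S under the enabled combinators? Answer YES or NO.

NO

NP\PP (S/NP)\(NP\PP) PP\N (PP\(PP\N))/S S (NP/(NP\S))\PP NP\S N\S
CKY chart[0,8] = {N, N/(N\N), NP/(NP\N), PP/(PP\N), S/(S\N)}; S ∉ chart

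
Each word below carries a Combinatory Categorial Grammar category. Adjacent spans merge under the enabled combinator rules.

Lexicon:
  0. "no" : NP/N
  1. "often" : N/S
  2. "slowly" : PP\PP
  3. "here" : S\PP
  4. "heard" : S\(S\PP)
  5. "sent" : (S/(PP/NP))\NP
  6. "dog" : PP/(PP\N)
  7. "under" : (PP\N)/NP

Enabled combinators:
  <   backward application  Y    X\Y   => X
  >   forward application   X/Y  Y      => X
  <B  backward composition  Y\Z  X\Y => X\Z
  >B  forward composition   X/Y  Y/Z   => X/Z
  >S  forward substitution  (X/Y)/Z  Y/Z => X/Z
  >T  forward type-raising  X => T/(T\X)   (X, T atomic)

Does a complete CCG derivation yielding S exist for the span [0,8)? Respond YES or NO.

YES

[0,8] S   >
  [0,6] S/(PP/NP)   <
    [0,5] NP   >
      [0,1] "no" : NP/N
      [1,5] N   >
        [1,2] "often" : N/S
        [2,5] S   <
          [2,4] S\PP   <B
            [2,3] "slowly" : PP\PP
            [3,4] "here" : S\PP
          [4,5] "heard" : S\(S\PP)
    [5,6] "sent" : (S/(PP/NP))\NP
  [6,8] PP/NP   >B
    [6,7] "dog" : PP/(PP\N)
    [7,8] "under" : (PP\N)/NP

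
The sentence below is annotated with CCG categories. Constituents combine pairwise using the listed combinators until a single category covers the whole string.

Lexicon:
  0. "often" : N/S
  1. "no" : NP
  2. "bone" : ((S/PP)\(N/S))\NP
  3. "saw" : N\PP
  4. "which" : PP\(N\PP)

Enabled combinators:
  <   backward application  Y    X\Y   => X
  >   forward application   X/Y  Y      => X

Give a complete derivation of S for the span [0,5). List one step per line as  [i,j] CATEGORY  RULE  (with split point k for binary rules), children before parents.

[0,5] S   >
  [0,3] S/PP   <
    [0,1] "often" : N/S
    [1,3] (S/PP)\(N/S)   <
      [1,2] "no" : NP
      [2,3] "bone" : ((S/PP)\(N/S))\NP
  [3,5] PP   <
    [3,4] "saw" : N\PP
    [4,5] "which" : PP\(N\PP)

[0,1] N/S  lex  "often"
[1,2] NP  lex  "no"
[2,3] ((S/PP)\(N/S))\NP  lex  "bone"
[1,3] (S/PP)\(N/S)  <  k=2
[0,3] S/PP  <  k=1
[3,4] N\PP  lex  "saw"
[4,5] PP\(N\PP)  lex  "which"
[3,5] PP  <  k=4
[0,5] S  >  k=3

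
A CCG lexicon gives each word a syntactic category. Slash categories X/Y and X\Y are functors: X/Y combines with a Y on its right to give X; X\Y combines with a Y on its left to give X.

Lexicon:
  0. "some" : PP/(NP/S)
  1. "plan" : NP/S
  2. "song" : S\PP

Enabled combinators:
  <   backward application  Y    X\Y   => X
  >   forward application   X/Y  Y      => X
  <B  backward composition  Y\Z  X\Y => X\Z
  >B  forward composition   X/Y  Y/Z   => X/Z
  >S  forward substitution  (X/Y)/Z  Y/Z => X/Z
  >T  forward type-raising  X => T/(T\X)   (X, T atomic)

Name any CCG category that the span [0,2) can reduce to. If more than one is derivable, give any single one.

[0,3] S   <
  [0,2] PP   >
    [0,1] "some" : PP/(NP/S)
    [1,2] "plan" : NP/S
  [2,3] "song" : S\PP

PP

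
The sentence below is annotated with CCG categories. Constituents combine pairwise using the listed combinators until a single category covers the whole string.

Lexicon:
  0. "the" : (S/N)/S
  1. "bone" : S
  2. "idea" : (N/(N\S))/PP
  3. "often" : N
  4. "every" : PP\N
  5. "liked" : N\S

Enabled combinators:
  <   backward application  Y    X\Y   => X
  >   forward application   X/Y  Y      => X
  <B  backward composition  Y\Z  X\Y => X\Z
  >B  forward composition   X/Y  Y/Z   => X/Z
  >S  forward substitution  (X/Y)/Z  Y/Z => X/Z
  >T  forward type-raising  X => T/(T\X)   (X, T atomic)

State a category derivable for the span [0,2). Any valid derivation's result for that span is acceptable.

S/N

[0,6] S   >
  [0,2] S/N   >
    [0,1] "the" : (S/N)/S
    [1,2] "bone" : S
  [2,6] N   >
    [2,5] N/(N\S)   >
      [2,3] "idea" : (N/(N\S))/PP
      [3,5] PP   <
        [3,4] "often" : N
        [4,5] "every" : PP\N
    [5,6] "liked" : N\S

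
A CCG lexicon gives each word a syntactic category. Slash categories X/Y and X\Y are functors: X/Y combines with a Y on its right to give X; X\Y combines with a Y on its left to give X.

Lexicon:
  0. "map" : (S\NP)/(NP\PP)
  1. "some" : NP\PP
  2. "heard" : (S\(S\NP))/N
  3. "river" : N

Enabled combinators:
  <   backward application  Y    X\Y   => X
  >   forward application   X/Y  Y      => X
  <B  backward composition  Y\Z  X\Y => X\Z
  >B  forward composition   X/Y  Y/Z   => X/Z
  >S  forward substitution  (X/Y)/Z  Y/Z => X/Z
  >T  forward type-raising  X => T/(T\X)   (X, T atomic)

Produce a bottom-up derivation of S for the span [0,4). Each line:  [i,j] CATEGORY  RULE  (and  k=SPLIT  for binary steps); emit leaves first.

[0,1] (S\NP)/(NP\PP)  lex  "map"
[1,2] NP\PP  lex  "some"
[0,2] S\NP  >  k=1
[2,3] (S\(S\NP))/N  lex  "heard"
[3,4] N  lex  "river"
[2,4] S\(S\NP)  >  k=3
[0,4] S  <  k=2

[0,4] S   <
  [0,2] S\NP   >
    [0,1] "map" : (S\NP)/(NP\PP)
    [1,2] "some" : NP\PP
  [2,4] S\(S\NP)   >
    [2,3] "heard" : (S\(S\NP))/N
    [3,4] "river" : N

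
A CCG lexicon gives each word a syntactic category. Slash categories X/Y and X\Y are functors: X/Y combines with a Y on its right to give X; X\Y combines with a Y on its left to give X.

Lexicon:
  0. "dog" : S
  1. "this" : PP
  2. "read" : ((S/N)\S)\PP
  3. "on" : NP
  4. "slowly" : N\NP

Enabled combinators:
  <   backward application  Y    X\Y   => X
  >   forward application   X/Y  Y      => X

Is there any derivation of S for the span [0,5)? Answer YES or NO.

[0,5] S   >
  [0,3] S/N   <
    [0,1] "dog" : S
    [1,3] (S/N)\S   <
      [1,2] "this" : PP
      [2,3] "read" : ((S/N)\S)\PP
  [3,5] N   <
    [3,4] "on" : NP
    [4,5] "slowly" : N\NP

YES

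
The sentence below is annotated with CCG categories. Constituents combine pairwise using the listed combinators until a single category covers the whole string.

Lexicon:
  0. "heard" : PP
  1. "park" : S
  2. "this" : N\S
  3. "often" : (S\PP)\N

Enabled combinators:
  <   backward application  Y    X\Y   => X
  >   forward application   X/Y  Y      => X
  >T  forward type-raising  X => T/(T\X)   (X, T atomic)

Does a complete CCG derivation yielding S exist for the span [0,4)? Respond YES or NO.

YES

[0,4] S   <
  [0,1] "heard" : PP
  [1,4] S\PP   <
    [1,3] N   <
      [1,2] "park" : S
      [2,3] "this" : N\S
    [3,4] "often" : (S\PP)\N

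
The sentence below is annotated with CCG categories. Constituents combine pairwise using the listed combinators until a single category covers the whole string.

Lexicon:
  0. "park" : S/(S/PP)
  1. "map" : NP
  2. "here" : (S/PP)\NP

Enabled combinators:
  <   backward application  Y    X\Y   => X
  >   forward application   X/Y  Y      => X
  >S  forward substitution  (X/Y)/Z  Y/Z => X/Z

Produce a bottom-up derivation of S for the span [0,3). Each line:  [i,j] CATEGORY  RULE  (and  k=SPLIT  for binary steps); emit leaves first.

[0,3] S   >
  [0,1] "park" : S/(S/PP)
  [1,3] S/PP   <
    [1,2] "map" : NP
    [2,3] "here" : (S/PP)\NP

[0,1] S/(S/PP)  lex  "park"
[1,2] NP  lex  "map"
[2,3] (S/PP)\NP  lex  "here"
[1,3] S/PP  <  k=2
[0,3] S  >  k=1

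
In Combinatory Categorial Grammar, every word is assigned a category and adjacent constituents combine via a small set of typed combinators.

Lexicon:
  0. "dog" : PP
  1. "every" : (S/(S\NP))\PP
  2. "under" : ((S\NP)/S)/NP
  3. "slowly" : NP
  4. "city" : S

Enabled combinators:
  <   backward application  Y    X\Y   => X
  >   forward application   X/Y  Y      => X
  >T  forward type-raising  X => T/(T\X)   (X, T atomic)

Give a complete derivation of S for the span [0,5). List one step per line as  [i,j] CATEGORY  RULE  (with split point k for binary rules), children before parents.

[0,5] S   >
  [0,2] S/(S\NP)   <
    [0,1] "dog" : PP
    [1,2] "every" : (S/(S\NP))\PP
  [2,5] S\NP   >
    [2,4] (S\NP)/S   >
      [2,3] "under" : ((S\NP)/S)/NP
      [3,4] "slowly" : NP
    [4,5] "city" : S

[0,1] PP  lex  "dog"
[1,2] (S/(S\NP))\PP  lex  "every"
[0,2] S/(S\NP)  <  k=1
[2,3] ((S\NP)/S)/NP  lex  "under"
[3,4] NP  lex  "slowly"
[2,4] (S\NP)/S  >  k=3
[4,5] S  lex  "city"
[2,5] S\NP  >  k=4
[0,5] S  >  k=2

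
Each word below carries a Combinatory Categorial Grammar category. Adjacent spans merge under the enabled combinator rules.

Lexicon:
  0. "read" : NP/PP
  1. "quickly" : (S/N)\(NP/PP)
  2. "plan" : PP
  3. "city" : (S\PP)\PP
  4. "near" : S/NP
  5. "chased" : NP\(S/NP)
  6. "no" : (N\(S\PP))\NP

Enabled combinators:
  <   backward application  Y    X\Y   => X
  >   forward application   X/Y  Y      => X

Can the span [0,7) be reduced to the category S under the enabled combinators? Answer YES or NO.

[0,7] S   >
  [0,2] S/N   <
    [0,1] "read" : NP/PP
    [1,2] "quickly" : (S/N)\(NP/PP)
  [2,7] N   <
    [2,4] S\PP   <
      [2,3] "plan" : PP
      [3,4] "city" : (S\PP)\PP
    [4,7] N\(S\PP)   <
      [4,6] NP   <
        [4,5] "near" : S/NP
        [5,6] "chased" : NP\(S/NP)
      [6,7] "no" : (N\(S\PP))\NP

YES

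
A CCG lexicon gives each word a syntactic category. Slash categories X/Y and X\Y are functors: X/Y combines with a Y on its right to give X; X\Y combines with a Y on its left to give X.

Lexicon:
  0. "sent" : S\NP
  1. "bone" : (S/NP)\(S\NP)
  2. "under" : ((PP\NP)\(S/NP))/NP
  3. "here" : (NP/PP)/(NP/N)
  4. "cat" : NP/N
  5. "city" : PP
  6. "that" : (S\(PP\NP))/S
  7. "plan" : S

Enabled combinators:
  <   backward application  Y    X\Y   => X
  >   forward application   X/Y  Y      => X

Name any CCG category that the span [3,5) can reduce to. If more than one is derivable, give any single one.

NP/PP

[0,8] S   <
  [0,6] PP\NP   <
    [0,2] S/NP   <
      [0,1] "sent" : S\NP
      [1,2] "bone" : (S/NP)\(S\NP)
    [2,6] (PP\NP)\(S/NP)   >
      [2,3] "under" : ((PP\NP)\(S/NP))/NP
      [3,6] NP   >
        [3,5] NP/PP   >
          [3,4] "here" : (NP/PP)/(NP/N)
          [4,5] "cat" : NP/N
        [5,6] "city" : PP
  [6,8] S\(PP\NP)   >
    [6,7] "that" : (S\(PP\NP))/S
    [7,8] "plan" : S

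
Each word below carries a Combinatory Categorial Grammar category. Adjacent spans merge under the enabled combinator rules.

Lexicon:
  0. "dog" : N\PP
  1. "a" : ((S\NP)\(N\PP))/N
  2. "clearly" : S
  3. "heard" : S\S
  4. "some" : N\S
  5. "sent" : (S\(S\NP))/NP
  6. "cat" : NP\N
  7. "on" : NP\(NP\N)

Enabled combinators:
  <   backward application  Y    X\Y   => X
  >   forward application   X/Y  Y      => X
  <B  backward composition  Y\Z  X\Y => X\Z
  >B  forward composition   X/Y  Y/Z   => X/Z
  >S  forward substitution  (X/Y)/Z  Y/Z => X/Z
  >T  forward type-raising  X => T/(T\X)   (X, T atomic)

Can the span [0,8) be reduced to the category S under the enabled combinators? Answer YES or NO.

[0,8] S   <
  [0,5] S\NP   <
    [0,1] "dog" : N\PP
    [1,5] (S\NP)\(N\PP)   >
      [1,2] "a" : ((S\NP)\(N\PP))/N
      [2,5] N   >
        [2,3] N/(N\S)   >T
          [2,3] "clearly" : S
        [3,5] N\S   <B
          [3,4] "heard" : S\S
          [4,5] "some" : N\S
  [5,8] S\(S\NP)   >
    [5,6] "sent" : (S\(S\NP))/NP
    [6,8] NP   <
      [6,7] "cat" : NP\N
      [7,8] "on" : NP\(NP\N)

YES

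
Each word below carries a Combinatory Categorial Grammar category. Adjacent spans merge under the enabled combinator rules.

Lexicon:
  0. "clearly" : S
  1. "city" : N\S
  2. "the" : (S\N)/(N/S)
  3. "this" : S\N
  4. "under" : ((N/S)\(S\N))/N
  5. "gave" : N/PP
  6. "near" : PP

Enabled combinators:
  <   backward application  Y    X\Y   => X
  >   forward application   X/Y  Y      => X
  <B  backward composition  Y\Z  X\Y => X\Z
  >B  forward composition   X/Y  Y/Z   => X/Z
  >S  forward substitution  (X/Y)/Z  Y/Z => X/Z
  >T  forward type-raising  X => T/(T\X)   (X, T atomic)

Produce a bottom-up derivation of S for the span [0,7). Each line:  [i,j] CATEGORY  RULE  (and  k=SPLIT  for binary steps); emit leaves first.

[0,1] S  lex  "clearly"
[1,2] N\S  lex  "city"
[0,2] N  <  k=1
[2,3] (S\N)/(N/S)  lex  "the"
[3,4] S\N  lex  "this"
[4,5] ((N/S)\(S\N))/N  lex  "under"
[5,6] N/PP  lex  "gave"
[6,7] PP  lex  "near"
[5,7] N  >  k=6
[4,7] (N/S)\(S\N)  >  k=5
[3,7] N/S  <  k=4
[2,7] S\N  >  k=3
[0,7] S  <  k=2

[0,7] S   <
  [0,2] N   <
    [0,1] "clearly" : S
    [1,2] "city" : N\S
  [2,7] S\N   >
    [2,3] "the" : (S\N)/(N/S)
    [3,7] N/S   <
      [3,4] "this" : S\N
      [4,7] (N/S)\(S\N)   >
        [4,5] "under" : ((N/S)\(S\N))/N
        [5,7] N   >
          [5,6] "gave" : N/PP
          [6,7] "near" : PP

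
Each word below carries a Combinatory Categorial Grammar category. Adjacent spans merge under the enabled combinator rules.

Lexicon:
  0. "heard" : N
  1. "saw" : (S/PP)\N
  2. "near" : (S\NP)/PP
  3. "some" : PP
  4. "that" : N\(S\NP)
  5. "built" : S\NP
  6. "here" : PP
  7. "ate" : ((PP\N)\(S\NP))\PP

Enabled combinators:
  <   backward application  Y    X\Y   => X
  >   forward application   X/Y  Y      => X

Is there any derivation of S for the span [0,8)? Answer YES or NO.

[0,8] S   >
  [0,2] S/PP   <
    [0,1] "heard" : N
    [1,2] "saw" : (S/PP)\N
  [2,8] PP   <
    [2,5] N   <
      [2,4] S\NP   >
        [2,3] "near" : (S\NP)/PP
        [3,4] "some" : PP
      [4,5] "that" : N\(S\NP)
    [5,8] PP\N   <
      [5,6] "built" : S\NP
      [6,8] (PP\N)\(S\NP)   <
        [6,7] "here" : PP
        [7,8] "ate" : ((PP\N)\(S\NP))\PP

YES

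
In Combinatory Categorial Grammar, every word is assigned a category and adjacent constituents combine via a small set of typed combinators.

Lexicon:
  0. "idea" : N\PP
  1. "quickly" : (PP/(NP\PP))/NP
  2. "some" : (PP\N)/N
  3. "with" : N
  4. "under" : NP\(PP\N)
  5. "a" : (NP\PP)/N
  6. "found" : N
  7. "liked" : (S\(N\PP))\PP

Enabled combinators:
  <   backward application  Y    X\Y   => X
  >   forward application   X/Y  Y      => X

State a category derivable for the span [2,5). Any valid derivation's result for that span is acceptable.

[0,8] S   <
  [0,1] "idea" : N\PP
  [1,8] S\(N\PP)   <
    [1,7] PP   >
      [1,5] PP/(NP\PP)   >
        [1,2] "quickly" : (PP/(NP\PP))/NP
        [2,5] NP   <
          [2,4] PP\N   >
            [2,3] "some" : (PP\N)/N
            [3,4] "with" : N
          [4,5] "under" : NP\(PP\N)
      [5,7] NP\PP   >
        [5,6] "a" : (NP\PP)/N
        [6,7] "found" : N
    [7,8] "liked" : (S\(N\PP))\PP

NP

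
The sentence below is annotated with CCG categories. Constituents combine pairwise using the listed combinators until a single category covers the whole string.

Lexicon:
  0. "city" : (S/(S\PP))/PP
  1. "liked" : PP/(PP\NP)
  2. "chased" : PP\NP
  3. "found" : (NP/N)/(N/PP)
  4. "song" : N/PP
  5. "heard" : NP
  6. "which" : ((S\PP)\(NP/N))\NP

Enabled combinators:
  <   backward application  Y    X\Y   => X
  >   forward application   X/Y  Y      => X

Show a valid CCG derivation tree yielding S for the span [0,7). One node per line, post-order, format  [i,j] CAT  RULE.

[0,7] S   >
  [0,3] S/(S\PP)   >
    [0,1] "city" : (S/(S\PP))/PP
    [1,3] PP   >
      [1,2] "liked" : PP/(PP\NP)
      [2,3] "chased" : PP\NP
  [3,7] S\PP   <
    [3,5] NP/N   >
      [3,4] "found" : (NP/N)/(N/PP)
      [4,5] "song" : N/PP
    [5,7] (S\PP)\(NP/N)   <
      [5,6] "heard" : NP
      [6,7] "which" : ((S\PP)\(NP/N))\NP

[0,1] (S/(S\PP))/PP  lex  "city"
[1,2] PP/(PP\NP)  lex  "liked"
[2,3] PP\NP  lex  "chased"
[1,3] PP  >  k=2
[0,3] S/(S\PP)  >  k=1
[3,4] (NP/N)/(N/PP)  lex  "found"
[4,5] N/PP  lex  "song"
[3,5] NP/N  >  k=4
[5,6] NP  lex  "heard"
[6,7] ((S\PP)\(NP/N))\NP  lex  "which"
[5,7] (S\PP)\(NP/N)  <  k=6
[3,7] S\PP  <  k=5
[0,7] S  >  k=3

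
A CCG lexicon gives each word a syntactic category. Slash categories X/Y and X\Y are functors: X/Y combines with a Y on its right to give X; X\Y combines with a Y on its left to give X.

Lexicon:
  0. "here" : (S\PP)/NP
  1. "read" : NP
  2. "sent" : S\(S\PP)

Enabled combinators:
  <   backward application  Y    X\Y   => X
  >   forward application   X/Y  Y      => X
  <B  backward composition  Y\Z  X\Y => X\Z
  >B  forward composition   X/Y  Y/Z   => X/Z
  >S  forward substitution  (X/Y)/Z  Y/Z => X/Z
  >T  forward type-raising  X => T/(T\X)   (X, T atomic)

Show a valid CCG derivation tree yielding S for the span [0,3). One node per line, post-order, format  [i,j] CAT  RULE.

[0,1] (S\PP)/NP  lex  "here"
[1,2] NP  lex  "read"
[0,2] S\PP  >  k=1
[2,3] S\(S\PP)  lex  "sent"
[0,3] S  <  k=2

[0,3] S   <
  [0,2] S\PP   >
    [0,1] "here" : (S\PP)/NP
    [1,2] "read" : NP
  [2,3] "sent" : S\(S\PP)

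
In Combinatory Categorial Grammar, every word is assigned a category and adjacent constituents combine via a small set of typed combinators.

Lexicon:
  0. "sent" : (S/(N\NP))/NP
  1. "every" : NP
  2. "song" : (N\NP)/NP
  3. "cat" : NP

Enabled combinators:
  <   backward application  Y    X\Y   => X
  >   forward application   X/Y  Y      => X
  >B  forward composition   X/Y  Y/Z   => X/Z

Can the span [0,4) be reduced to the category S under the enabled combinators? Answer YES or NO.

[0,4] S   >
  [0,2] S/(N\NP)   >
    [0,1] "sent" : (S/(N\NP))/NP
    [1,2] "every" : NP
  [2,4] N\NP   >
    [2,3] "song" : (N\NP)/NP
    [3,4] "cat" : NP

YES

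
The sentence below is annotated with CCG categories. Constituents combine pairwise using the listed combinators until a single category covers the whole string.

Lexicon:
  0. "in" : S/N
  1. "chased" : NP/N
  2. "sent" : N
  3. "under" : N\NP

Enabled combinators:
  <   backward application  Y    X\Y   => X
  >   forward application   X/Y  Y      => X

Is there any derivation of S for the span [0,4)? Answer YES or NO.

YES

[0,4] S   >
  [0,1] "in" : S/N
  [1,4] N   <
    [1,3] NP   >
      [1,2] "chased" : NP/N
      [2,3] "sent" : N
    [3,4] "under" : N\NP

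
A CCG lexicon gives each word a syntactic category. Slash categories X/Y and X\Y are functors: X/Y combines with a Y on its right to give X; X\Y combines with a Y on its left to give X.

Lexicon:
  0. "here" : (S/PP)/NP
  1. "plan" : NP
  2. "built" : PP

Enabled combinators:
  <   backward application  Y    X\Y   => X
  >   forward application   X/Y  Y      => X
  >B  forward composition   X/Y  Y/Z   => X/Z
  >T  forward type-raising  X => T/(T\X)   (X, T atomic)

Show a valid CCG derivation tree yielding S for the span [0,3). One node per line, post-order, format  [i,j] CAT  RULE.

[0,3] S   >
  [0,2] S/PP   >
    [0,1] "here" : (S/PP)/NP
    [1,2] "plan" : NP
  [2,3] "built" : PP

[0,1] (S/PP)/NP  lex  "here"
[1,2] NP  lex  "plan"
[0,2] S/PP  >  k=1
[2,3] PP  lex  "built"
[0,3] S  >  k=2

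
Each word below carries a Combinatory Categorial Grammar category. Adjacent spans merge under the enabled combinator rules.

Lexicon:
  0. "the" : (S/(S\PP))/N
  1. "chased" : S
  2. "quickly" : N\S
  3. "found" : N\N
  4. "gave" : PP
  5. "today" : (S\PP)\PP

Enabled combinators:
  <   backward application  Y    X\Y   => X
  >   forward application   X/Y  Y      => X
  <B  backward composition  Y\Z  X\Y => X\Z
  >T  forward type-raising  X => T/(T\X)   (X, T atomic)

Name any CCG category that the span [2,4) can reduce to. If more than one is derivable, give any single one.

N\S

[0,6] S   >
  [0,4] S/(S\PP)   >
    [0,1] "the" : (S/(S\PP))/N
    [1,4] N   >
      [1,2] N/(N\S)   >T
        [1,2] "chased" : S
      [2,4] N\S   <B
        [2,3] "quickly" : N\S
        [3,4] "found" : N\N
  [4,6] S\PP   <
    [4,5] "gave" : PP
    [5,6] "today" : (S\PP)\PP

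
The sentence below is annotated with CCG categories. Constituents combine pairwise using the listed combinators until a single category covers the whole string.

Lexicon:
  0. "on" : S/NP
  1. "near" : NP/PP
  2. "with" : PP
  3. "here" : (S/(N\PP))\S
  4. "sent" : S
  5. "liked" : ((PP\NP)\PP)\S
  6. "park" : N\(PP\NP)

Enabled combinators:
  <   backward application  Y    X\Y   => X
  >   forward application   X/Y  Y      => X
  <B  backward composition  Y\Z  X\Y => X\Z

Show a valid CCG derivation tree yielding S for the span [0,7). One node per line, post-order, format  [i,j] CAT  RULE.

[0,1] S/NP  lex  "on"
[1,2] NP/PP  lex  "near"
[2,3] PP  lex  "with"
[1,3] NP  >  k=2
[0,3] S  >  k=1
[3,4] (S/(N\PP))\S  lex  "here"
[0,4] S/(N\PP)  <  k=3
[4,5] S  lex  "sent"
[5,6] ((PP\NP)\PP)\S  lex  "liked"
[4,6] (PP\NP)\PP  <  k=5
[6,7] N\(PP\NP)  lex  "park"
[4,7] N\PP  <B  k=6
[0,7] S  >  k=4

[0,7] S   >
  [0,4] S/(N\PP)   <
    [0,3] S   >
      [0,1] "on" : S/NP
      [1,3] NP   >
        [1,2] "near" : NP/PP
        [2,3] "with" : PP
    [3,4] "here" : (S/(N\PP))\S
  [4,7] N\PP   <B
    [4,6] (PP\NP)\PP   <
      [4,5] "sent" : S
      [5,6] "liked" : ((PP\NP)\PP)\S
    [6,7] "park" : N\(PP\NP)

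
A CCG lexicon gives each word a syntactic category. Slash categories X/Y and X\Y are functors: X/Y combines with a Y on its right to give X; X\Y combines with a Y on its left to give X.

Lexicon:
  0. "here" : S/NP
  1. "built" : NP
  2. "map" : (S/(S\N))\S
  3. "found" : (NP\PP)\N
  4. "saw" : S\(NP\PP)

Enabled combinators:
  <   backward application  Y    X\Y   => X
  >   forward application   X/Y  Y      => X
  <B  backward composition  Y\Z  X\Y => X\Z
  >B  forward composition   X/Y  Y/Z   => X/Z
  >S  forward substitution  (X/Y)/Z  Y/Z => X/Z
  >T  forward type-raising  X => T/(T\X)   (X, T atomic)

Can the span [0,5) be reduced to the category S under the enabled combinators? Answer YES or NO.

YES

[0,5] S   >
  [0,3] S/(S\N)   <
    [0,2] S   >
      [0,1] "here" : S/NP
      [1,2] "built" : NP
    [2,3] "map" : (S/(S\N))\S
  [3,5] S\N   <B
    [3,4] "found" : (NP\PP)\N
    [4,5] "saw" : S\(NP\PP)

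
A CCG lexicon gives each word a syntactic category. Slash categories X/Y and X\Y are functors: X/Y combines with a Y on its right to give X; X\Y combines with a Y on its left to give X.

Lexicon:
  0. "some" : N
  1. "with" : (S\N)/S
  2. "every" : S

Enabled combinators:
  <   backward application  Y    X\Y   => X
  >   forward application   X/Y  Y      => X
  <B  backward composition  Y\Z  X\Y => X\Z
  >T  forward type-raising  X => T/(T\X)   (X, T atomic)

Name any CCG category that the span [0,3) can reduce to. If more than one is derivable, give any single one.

S

[0,3] S   <
  [0,1] "some" : N
  [1,3] S\N   >
    [1,2] "with" : (S\N)/S
    [2,3] "every" : S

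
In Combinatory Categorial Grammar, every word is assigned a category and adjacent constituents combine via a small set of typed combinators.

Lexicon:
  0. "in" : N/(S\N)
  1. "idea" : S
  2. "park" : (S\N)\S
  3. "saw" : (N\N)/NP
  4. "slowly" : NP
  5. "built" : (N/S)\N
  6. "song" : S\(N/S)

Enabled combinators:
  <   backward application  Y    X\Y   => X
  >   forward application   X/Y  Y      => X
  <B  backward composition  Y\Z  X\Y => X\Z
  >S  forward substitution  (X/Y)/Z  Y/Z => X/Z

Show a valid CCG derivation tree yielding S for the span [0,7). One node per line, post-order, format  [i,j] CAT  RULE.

[0,1] N/(S\N)  lex  "in"
[1,2] S  lex  "idea"
[2,3] (S\N)\S  lex  "park"
[1,3] S\N  <  k=2
[0,3] N  >  k=1
[3,4] (N\N)/NP  lex  "saw"
[4,5] NP  lex  "slowly"
[3,5] N\N  >  k=4
[5,6] (N/S)\N  lex  "built"
[6,7] S\(N/S)  lex  "song"
[5,7] S\N  <B  k=6
[3,7] S\N  <B  k=5
[0,7] S  <  k=3

[0,7] S   <
  [0,3] N   >
    [0,1] "in" : N/(S\N)
    [1,3] S\N   <
      [1,2] "idea" : S
      [2,3] "park" : (S\N)\S
  [3,7] S\N   <B
    [3,5] N\N   >
      [3,4] "saw" : (N\N)/NP
      [4,5] "slowly" : NP
    [5,7] S\N   <B
      [5,6] "built" : (N/S)\N
      [6,7] "song" : S\(N/S)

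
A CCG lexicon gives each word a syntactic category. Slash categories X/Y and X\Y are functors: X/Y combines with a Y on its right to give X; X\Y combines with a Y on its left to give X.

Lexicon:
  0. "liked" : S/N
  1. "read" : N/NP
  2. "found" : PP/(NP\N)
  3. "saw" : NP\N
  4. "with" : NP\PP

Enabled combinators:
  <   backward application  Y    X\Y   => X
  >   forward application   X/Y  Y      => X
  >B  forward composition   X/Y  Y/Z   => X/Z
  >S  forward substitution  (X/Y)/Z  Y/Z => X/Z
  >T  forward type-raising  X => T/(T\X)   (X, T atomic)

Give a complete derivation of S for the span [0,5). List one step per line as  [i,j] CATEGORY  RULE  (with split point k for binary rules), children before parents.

[0,5] S   >
  [0,1] "liked" : S/N
  [1,5] N   >
    [1,2] "read" : N/NP
    [2,5] NP   <
      [2,4] PP   >
        [2,3] "found" : PP/(NP\N)
        [3,4] "saw" : NP\N
      [4,5] "with" : NP\PP

[0,1] S/N  lex  "liked"
[1,2] N/NP  lex  "read"
[2,3] PP/(NP\N)  lex  "found"
[3,4] NP\N  lex  "saw"
[2,4] PP  >  k=3
[4,5] NP\PP  lex  "with"
[2,5] NP  <  k=4
[1,5] N  >  k=2
[0,5] S  >  k=1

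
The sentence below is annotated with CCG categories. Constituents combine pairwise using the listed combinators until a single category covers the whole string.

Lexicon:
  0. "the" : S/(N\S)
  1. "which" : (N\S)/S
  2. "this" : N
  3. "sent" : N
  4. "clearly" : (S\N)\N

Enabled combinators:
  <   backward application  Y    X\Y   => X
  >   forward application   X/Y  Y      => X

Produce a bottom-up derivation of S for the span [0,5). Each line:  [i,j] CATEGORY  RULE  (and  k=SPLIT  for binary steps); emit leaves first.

[0,1] S/(N\S)  lex  "the"
[1,2] (N\S)/S  lex  "which"
[2,3] N  lex  "this"
[3,4] N  lex  "sent"
[4,5] (S\N)\N  lex  "clearly"
[3,5] S\N  <  k=4
[2,5] S  <  k=3
[1,5] N\S  >  k=2
[0,5] S  >  k=1

[0,5] S   >
  [0,1] "the" : S/(N\S)
  [1,5] N\S   >
    [1,2] "which" : (N\S)/S
    [2,5] S   <
      [2,3] "this" : N
      [3,5] S\N   <
        [3,4] "sent" : N
        [4,5] "clearly" : (S\N)\N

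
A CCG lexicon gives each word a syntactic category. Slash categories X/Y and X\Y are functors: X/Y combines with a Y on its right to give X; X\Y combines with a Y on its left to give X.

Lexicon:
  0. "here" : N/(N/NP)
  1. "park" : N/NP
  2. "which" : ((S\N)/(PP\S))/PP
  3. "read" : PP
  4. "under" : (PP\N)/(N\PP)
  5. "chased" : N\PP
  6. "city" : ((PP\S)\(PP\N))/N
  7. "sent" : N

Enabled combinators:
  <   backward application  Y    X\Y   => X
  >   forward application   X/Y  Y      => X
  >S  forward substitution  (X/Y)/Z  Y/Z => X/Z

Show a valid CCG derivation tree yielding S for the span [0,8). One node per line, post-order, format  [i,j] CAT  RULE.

[0,8] S   <
  [0,2] N   >
    [0,1] "here" : N/(N/NP)
    [1,2] "park" : N/NP
  [2,8] S\N   >
    [2,4] (S\N)/(PP\S)   >
      [2,3] "which" : ((S\N)/(PP\S))/PP
      [3,4] "read" : PP
    [4,8] PP\S   <
      [4,6] PP\N   >
        [4,5] "under" : (PP\N)/(N\PP)
        [5,6] "chased" : N\PP
      [6,8] (PP\S)\(PP\N)   >
        [6,7] "city" : ((PP\S)\(PP\N))/N
        [7,8] "sent" : N

[0,1] N/(N/NP)  lex  "here"
[1,2] N/NP  lex  "park"
[0,2] N  >  k=1
[2,3] ((S\N)/(PP\S))/PP  lex  "which"
[3,4] PP  lex  "read"
[2,4] (S\N)/(PP\S)  >  k=3
[4,5] (PP\N)/(N\PP)  lex  "under"
[5,6] N\PP  lex  "chased"
[4,6] PP\N  >  k=5
[6,7] ((PP\S)\(PP\N))/N  lex  "city"
[7,8] N  lex  "sent"
[6,8] (PP\S)\(PP\N)  >  k=7
[4,8] PP\S  <  k=6
[2,8] S\N  >  k=4
[0,8] S  <  k=2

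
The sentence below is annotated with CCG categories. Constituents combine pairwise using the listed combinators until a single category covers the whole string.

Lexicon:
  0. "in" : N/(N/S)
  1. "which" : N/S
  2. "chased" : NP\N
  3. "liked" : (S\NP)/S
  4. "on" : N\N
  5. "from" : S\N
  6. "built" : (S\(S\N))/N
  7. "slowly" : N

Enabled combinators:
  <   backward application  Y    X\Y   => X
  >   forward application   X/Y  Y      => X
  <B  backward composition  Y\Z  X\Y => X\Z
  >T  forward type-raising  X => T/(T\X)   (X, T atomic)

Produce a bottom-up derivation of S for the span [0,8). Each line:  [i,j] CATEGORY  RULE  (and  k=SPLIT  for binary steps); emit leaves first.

[0,1] N/(N/S)  lex  "in"
[1,2] N/S  lex  "which"
[0,2] N  >  k=1
[2,3] NP\N  lex  "chased"
[3,4] (S\NP)/S  lex  "liked"
[4,5] N\N  lex  "on"
[5,6] S\N  lex  "from"
[4,6] S\N  <B  k=5
[6,7] (S\(S\N))/N  lex  "built"
[7,8] N  lex  "slowly"
[6,8] S\(S\N)  >  k=7
[4,8] S  <  k=6
[3,8] S\NP  >  k=4
[2,8] S\N  <B  k=3
[0,8] S  <  k=2

[0,8] S   <
  [0,2] N   >
    [0,1] "in" : N/(N/S)
    [1,2] "which" : N/S
  [2,8] S\N   <B
    [2,3] "chased" : NP\N
    [3,8] S\NP   >
      [3,4] "liked" : (S\NP)/S
      [4,8] S   <
        [4,6] S\N   <B
          [4,5] "on" : N\N
          [5,6] "from" : S\N
        [6,8] S\(S\N)   >
          [6,7] "built" : (S\(S\N))/N
          [7,8] "slowly" : N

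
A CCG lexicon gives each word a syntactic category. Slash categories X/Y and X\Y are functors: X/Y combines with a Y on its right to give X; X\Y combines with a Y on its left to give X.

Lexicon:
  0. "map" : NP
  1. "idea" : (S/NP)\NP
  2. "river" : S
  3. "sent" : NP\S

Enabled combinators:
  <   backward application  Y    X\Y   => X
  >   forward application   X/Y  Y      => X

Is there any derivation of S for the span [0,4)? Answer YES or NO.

[0,4] S   >
  [0,2] S/NP   <
    [0,1] "map" : NP
    [1,2] "idea" : (S/NP)\NP
  [2,4] NP   <
    [2,3] "river" : S
    [3,4] "sent" : NP\S

YES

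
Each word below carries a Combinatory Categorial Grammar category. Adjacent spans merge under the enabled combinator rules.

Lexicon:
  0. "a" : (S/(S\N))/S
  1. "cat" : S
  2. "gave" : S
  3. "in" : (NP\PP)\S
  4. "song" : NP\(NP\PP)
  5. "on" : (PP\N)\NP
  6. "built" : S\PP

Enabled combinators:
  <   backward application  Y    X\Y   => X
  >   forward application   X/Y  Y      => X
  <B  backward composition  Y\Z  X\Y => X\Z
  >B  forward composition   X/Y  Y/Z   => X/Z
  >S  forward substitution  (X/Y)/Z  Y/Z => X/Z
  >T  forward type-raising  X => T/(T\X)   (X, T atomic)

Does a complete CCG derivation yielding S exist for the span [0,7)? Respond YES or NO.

[0,7] S   >
  [0,2] S/(S\N)   >
    [0,1] "a" : (S/(S\N))/S
    [1,2] "cat" : S
  [2,7] S\N   <B
    [2,6] PP\N   <
      [2,5] NP   <
        [2,4] NP\PP   <
          [2,3] "gave" : S
          [3,4] "in" : (NP\PP)\S
        [4,5] "song" : NP\(NP\PP)
      [5,6] "on" : (PP\N)\NP
    [6,7] "built" : S\PP

YES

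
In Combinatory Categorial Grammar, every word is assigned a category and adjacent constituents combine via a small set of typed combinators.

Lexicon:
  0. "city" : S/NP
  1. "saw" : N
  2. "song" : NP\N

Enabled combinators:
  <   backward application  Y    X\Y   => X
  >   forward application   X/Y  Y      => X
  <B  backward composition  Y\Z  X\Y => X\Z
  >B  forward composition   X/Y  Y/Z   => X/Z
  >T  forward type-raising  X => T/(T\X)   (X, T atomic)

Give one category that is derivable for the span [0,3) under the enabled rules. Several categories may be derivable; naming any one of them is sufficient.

S

[0,3] S   >
  [0,1] "city" : S/NP
  [1,3] NP   <
    [1,2] "saw" : N
    [2,3] "song" : NP\N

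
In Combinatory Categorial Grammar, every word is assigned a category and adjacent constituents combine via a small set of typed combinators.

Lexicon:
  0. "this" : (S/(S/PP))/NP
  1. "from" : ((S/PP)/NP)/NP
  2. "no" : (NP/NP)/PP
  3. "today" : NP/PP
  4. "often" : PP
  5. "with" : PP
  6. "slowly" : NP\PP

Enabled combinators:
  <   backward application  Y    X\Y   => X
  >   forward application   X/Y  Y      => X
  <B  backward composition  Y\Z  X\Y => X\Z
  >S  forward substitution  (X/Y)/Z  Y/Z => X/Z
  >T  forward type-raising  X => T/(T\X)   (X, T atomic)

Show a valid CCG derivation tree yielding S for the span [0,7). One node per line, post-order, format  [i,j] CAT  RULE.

[0,1] (S/(S/PP))/NP  lex  "this"
[1,2] ((S/PP)/NP)/NP  lex  "from"
[2,3] (NP/NP)/PP  lex  "no"
[3,4] NP/PP  lex  "today"
[2,4] NP/PP  >S  k=3
[4,5] PP  lex  "often"
[2,5] NP  >  k=4
[1,5] (S/PP)/NP  >  k=2
[0,5] S/NP  >S  k=1
[5,6] PP  lex  "with"
[6,7] NP\PP  lex  "slowly"
[5,7] NP  <  k=6
[0,7] S  >  k=5

[0,7] S   >
  [0,5] S/NP   >S
    [0,1] "this" : (S/(S/PP))/NP
    [1,5] (S/PP)/NP   >
      [1,2] "from" : ((S/PP)/NP)/NP
      [2,5] NP   >
        [2,4] NP/PP   >S
          [2,3] "no" : (NP/NP)/PP
          [3,4] "today" : NP/PP
        [4,5] "often" : PP
  [5,7] NP   <
    [5,6] "with" : PP
    [6,7] "slowly" : NP\PP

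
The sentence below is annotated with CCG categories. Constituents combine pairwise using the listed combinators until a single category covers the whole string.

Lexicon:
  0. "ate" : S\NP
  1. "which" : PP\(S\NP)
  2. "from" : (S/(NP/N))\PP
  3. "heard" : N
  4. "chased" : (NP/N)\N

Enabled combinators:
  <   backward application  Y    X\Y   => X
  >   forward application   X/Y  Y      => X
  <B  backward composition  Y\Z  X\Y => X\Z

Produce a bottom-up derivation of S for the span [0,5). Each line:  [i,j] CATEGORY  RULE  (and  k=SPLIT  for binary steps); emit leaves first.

[0,1] S\NP  lex  "ate"
[1,2] PP\(S\NP)  lex  "which"
[0,2] PP  <  k=1
[2,3] (S/(NP/N))\PP  lex  "from"
[0,3] S/(NP/N)  <  k=2
[3,4] N  lex  "heard"
[4,5] (NP/N)\N  lex  "chased"
[3,5] NP/N  <  k=4
[0,5] S  >  k=3

[0,5] S   >
  [0,3] S/(NP/N)   <
    [0,2] PP   <
      [0,1] "ate" : S\NP
      [1,2] "which" : PP\(S\NP)
    [2,3] "from" : (S/(NP/N))\PP
  [3,5] NP/N   <
    [3,4] "heard" : N
    [4,5] "chased" : (NP/N)\N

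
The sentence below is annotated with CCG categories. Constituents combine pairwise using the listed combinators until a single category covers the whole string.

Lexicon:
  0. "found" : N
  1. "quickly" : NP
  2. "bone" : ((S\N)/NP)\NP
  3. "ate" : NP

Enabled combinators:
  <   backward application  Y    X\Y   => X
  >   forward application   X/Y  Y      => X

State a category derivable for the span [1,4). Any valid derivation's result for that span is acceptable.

S\N

[0,4] S   <
  [0,1] "found" : N
  [1,4] S\N   >
    [1,3] (S\N)/NP   <
      [1,2] "quickly" : NP
      [2,3] "bone" : ((S\N)/NP)\NP
    [3,4] "ate" : NP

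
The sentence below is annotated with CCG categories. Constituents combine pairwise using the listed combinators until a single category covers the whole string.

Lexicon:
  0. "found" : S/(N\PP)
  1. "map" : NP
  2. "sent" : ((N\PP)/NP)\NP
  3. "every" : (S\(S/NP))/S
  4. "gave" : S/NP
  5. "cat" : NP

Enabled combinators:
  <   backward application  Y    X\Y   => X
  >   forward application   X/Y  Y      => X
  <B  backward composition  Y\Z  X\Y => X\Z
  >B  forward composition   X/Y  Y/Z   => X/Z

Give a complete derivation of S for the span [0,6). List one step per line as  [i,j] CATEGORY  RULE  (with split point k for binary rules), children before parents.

[0,6] S   <
  [0,3] S/NP   >B
    [0,1] "found" : S/(N\PP)
    [1,3] (N\PP)/NP   <
      [1,2] "map" : NP
      [2,3] "sent" : ((N\PP)/NP)\NP
  [3,6] S\(S/NP)   >
    [3,4] "every" : (S\(S/NP))/S
    [4,6] S   >
      [4,5] "gave" : S/NP
      [5,6] "cat" : NP

[0,1] S/(N\PP)  lex  "found"
[1,2] NP  lex  "map"
[2,3] ((N\PP)/NP)\NP  lex  "sent"
[1,3] (N\PP)/NP  <  k=2
[0,3] S/NP  >B  k=1
[3,4] (S\(S/NP))/S  lex  "every"
[4,5] S/NP  lex  "gave"
[5,6] NP  lex  "cat"
[4,6] S  >  k=5
[3,6] S\(S/NP)  >  k=4
[0,6] S  <  k=3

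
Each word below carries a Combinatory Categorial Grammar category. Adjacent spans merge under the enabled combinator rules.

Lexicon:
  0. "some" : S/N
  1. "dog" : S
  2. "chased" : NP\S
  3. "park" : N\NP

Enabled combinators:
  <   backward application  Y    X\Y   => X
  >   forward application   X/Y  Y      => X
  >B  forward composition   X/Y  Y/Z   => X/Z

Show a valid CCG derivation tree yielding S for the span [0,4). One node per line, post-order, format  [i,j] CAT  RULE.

[0,4] S   >
  [0,1] "some" : S/N
  [1,4] N   <
    [1,3] NP   <
      [1,2] "dog" : S
      [2,3] "chased" : NP\S
    [3,4] "park" : N\NP

[0,1] S/N  lex  "some"
[1,2] S  lex  "dog"
[2,3] NP\S  lex  "chased"
[1,3] NP  <  k=2
[3,4] N\NP  lex  "park"
[1,4] N  <  k=3
[0,4] S  >  k=1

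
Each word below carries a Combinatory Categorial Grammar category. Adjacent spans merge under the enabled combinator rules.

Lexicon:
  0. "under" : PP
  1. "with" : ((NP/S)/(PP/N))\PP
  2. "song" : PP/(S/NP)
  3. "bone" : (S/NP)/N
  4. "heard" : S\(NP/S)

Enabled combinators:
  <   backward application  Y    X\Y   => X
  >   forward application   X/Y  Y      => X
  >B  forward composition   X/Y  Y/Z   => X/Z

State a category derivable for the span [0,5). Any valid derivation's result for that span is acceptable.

[0,5] S   <
  [0,4] NP/S   >
    [0,2] (NP/S)/(PP/N)   <
      [0,1] "under" : PP
      [1,2] "with" : ((NP/S)/(PP/N))\PP
    [2,4] PP/N   >B
      [2,3] "song" : PP/(S/NP)
      [3,4] "bone" : (S/NP)/N
  [4,5] "heard" : S\(NP/S)

S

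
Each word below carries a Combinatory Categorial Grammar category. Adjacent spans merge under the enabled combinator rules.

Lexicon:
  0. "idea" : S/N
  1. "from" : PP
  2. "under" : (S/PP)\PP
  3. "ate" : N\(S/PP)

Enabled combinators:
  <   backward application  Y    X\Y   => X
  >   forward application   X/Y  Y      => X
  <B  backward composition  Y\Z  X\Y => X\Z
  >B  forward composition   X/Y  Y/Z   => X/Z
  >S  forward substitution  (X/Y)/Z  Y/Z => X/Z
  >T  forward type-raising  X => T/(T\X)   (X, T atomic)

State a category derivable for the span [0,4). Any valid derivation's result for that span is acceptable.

S

[0,4] S   >
  [0,1] "idea" : S/N
  [1,4] N   <
    [1,2] "from" : PP
    [2,4] N\PP   <B
      [2,3] "under" : (S/PP)\PP
      [3,4] "ate" : N\(S/PP)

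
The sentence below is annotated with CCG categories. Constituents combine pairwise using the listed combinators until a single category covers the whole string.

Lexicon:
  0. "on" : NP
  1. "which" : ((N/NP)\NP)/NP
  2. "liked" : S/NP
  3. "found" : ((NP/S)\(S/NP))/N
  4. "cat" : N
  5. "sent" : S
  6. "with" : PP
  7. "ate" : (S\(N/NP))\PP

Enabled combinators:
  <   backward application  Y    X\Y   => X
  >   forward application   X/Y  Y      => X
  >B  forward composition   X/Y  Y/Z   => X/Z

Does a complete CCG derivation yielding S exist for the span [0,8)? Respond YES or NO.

YES

[0,8] S   <
  [0,6] N/NP   <
    [0,1] "on" : NP
    [1,6] (N/NP)\NP   >
      [1,2] "which" : ((N/NP)\NP)/NP
      [2,6] NP   >
        [2,5] NP/S   <
          [2,3] "liked" : S/NP
          [3,5] (NP/S)\(S/NP)   >
            [3,4] "found" : ((NP/S)\(S/NP))/N
            [4,5] "cat" : N
        [5,6] "sent" : S
  [6,8] S\(N/NP)   <
    [6,7] "with" : PP
    [7,8] "ate" : (S\(N/NP))\PP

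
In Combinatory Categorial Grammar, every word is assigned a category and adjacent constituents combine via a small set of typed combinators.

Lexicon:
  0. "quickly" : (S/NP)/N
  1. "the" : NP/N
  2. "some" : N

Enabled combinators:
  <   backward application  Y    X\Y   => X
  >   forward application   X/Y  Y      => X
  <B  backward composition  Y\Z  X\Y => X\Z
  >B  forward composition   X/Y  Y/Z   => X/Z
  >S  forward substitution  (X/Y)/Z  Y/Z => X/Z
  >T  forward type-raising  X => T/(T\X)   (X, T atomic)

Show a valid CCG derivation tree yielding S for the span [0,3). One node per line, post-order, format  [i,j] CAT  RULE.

[0,3] S   >
  [0,2] S/N   >S
    [0,1] "quickly" : (S/NP)/N
    [1,2] "the" : NP/N
  [2,3] "some" : N

[0,1] (S/NP)/N  lex  "quickly"
[1,2] NP/N  lex  "the"
[0,2] S/N  >S  k=1
[2,3] N  lex  "some"
[0,3] S  >  k=2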